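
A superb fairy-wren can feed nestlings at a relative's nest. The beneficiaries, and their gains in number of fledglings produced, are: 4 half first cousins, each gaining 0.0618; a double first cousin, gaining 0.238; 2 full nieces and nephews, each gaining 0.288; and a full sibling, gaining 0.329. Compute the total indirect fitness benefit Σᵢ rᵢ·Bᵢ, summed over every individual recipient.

0.38345

r to a half first cousin = 0.0625 (half first cousins share one grandparent — one path of length 4: r = (1/2)^4 = 1/16).
r to a double first cousin = 1/4 (double first cousins share both grandparent pairs — four paths of length 4: r = 4·(1/2)^4 = 1/4).
r to a full niece or nephew = 1/4 (full aunt/uncle↔niece/nephew: two paths of length 3 through the shared grandparent pair: r = 2·(1/2)^3 = 1/4).
r to a full sibling = 1/2 (full sibs share both parents — two paths of length 2: r = 2·(1/2)^2 = 1/2).
Summing one r·B term per recipient: 4·0.0625·0.0618 + 1·0.25·0.238 + 2·0.25·0.288 + 1·0.5·0.329 = 0.38345.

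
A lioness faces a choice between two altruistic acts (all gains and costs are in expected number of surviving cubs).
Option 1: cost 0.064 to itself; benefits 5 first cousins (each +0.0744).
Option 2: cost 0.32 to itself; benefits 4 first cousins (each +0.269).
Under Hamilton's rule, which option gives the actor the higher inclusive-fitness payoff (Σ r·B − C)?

Option 1: r to a first cousin = 0.125.
Option 1: Σ r·B − C = (5·0.125·0.0744) − 0.064 = -0.0175.
Option 2: r to a first cousin = 0.125.
Option 2: Σ r·B − C = (4·0.125·0.269) − 0.32 = -0.1855.
Option 1 has the higher net inclusive-fitness payoff.

Option 1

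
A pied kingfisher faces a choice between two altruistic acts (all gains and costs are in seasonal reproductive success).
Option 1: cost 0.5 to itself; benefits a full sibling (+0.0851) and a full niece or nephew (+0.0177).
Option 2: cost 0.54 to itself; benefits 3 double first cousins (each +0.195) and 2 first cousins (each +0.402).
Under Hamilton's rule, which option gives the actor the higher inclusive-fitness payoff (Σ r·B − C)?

Option 1: r to a full sibling = 0.5.
Option 1: r to a full niece or nephew = 0.25.
Option 1: Σ r·B − C = (1·0.5·0.0851 + 1·0.25·0.0177) − 0.5 = -0.453025.
Option 2: r to a double first cousin = 0.25.
Option 2: r to a first cousin = 0.125.
Option 2: Σ r·B − C = (3·0.25·0.195 + 2·0.125·0.402) − 0.54 = -0.29325.
Option 2 has the higher net inclusive-fitness payoff.

Option 2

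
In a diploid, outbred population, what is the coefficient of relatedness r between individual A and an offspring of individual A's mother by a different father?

Each parent–offspring link contributes a factor of 1/2, and independent paths through distinct common ancestors add.
Half-sibs share one parent — one path of length 2: r = (1/2)^2 = 1/4.

0.25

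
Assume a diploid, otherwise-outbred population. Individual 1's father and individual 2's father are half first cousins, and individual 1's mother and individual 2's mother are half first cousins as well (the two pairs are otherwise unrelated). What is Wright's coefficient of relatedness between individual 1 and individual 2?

0.03125

Relatedness sums over independent paths through distinct common ancestors.
Individual 1 and individual 2 are related in two ways: half second cousins through their fathers (r = 1/64) and half second cousins through their mothers (r = 1/64).
r = 1/64 + 1/64 = 0.03125.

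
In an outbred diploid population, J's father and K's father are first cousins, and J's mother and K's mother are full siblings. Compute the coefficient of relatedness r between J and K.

0.15625

Independent pedigree routes through distinct common ancestors add.
J and K are related in two ways: second cousins through their fathers (r = 1/32) and first cousins through their mothers (r = 1/8).
r = 1/32 + 1/8 = 0.15625.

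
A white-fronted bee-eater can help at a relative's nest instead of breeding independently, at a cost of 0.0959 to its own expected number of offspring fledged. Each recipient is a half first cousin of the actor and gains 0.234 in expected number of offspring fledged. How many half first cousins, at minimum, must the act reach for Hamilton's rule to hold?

7

r to a half first cousin = 0.0625 (half first cousins share one grandparent — one path of length 4: r = (1/2)^4 = 1/16).
Hamilton's rule: n·r·B > C  ⇒  n > C/(r·B) = 0.0959/(0.0625·0.234) = 6.557.
The smallest integer exceeding 6.557 is 7.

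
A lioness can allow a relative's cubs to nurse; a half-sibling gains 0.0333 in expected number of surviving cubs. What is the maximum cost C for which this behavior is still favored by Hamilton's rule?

0.008325

r to a half-sibling = 1/4 (half-sibs share one parent — one path of length 2: r = (1/2)^2 = 1/4).
Hamilton's rule: n·r·B > C, so the trait is favored while C < n·r·B = 1·0.25·0.0333 = 0.008325.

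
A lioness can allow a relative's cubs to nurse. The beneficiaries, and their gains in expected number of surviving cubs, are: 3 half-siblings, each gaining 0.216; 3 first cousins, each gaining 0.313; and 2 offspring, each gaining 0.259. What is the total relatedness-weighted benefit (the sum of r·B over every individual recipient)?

r to a half-sibling = 0.25 (half-sibs share one parent — one path of length 2: r = (1/2)^2 = 1/4).
r to a first cousin = 0.125 (first cousins share one grandparent pair — two paths of length 4: r = 2·(1/2)^4 = 1/8).
r to an offspring = 0.5 (one parent–offspring link: r = (1/2)^1 = 1/2).
Summing one r·B term per recipient: 3·0.25·0.216 + 3·0.125·0.313 + 2·0.5·0.259 = 0.538375.

0.538375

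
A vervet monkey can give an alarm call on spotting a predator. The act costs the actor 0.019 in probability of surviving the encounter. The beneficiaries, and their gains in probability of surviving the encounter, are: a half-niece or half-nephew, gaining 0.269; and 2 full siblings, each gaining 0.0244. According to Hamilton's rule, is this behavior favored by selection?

Hamilton's rule: the trait is favored when the sum of r·B over every recipient exceeds the actor's cost C.
r to a half-niece or half-nephew = 0.125 (half-aunt/uncle↔niece/nephew: one path of length 3: r = (1/2)^3 = 1/8).
r to a full sibling = 1/2 (full sibs share both parents — two paths of length 2: r = 2·(1/2)^2 = 1/2).
Summing one r·B term per recipient: 1·0.125·0.269 + 2·0.5·0.0244 = 0.058025.
0.058025 > 0.019: the indirect benefit exceeds the cost.

Yes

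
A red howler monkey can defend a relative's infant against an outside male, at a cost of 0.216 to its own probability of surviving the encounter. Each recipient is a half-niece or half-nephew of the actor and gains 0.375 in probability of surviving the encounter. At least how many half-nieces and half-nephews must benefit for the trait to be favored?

r to a half-niece or half-nephew = 1/8 (half-aunt/uncle↔niece/nephew: one path of length 3: r = (1/2)^3 = 1/8).
Hamilton's rule: n·r·B > C  ⇒  n > C/(r·B) = 0.216/(0.125·0.375) = 4.608.
The smallest integer exceeding 4.608 is 5.

5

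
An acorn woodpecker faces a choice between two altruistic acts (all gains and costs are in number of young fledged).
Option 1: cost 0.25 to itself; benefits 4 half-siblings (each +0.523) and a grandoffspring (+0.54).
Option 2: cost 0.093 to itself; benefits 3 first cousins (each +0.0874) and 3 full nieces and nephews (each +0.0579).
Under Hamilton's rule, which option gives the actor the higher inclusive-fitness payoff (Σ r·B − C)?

Option 1

Option 1: r to a half-sibling = 0.25.
Option 1: r to a grandoffspring = 0.25.
Option 1: Σ r·B − C = (4·0.25·0.523 + 1·0.25·0.54) − 0.25 = 0.408.
Option 2: r to a first cousin = 0.125.
Option 2: r to a full niece or nephew = 0.25.
Option 2: Σ r·B − C = (3·0.125·0.0874 + 3·0.25·0.0579) − 0.093 = -0.0168.
Option 1 has the higher net inclusive-fitness payoff.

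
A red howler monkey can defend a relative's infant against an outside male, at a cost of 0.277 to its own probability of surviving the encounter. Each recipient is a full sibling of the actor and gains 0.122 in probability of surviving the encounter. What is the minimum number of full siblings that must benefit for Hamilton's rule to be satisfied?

5

r to a full sibling = 1/2 (full sibs share both parents — two paths of length 2: r = 2·(1/2)^2 = 1/2).
Hamilton's rule: n·r·B > C  ⇒  n > C/(r·B) = 0.277/(0.5·0.122) = 4.541.
The smallest integer exceeding 4.541 is 5.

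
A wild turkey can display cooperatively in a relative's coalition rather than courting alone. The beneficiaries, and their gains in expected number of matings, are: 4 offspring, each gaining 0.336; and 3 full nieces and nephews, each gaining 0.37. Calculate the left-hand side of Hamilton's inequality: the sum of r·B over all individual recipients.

r to an offspring = 1/2 (one parent–offspring link: r = (1/2)^1 = 1/2).
r to a full niece or nephew = 1/4 (full aunt/uncle↔niece/nephew: two paths of length 3 through the shared grandparent pair: r = 2·(1/2)^3 = 1/4).
Summing one r·B term per recipient: 4·0.5·0.336 + 3·0.25·0.37 = 0.9495.

0.9495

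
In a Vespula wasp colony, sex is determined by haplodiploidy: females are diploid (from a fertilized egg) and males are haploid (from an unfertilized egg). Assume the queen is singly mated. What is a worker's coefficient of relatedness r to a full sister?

Haplodiploid full sisters inherit their father's entire haploid genome identically (contributing 1/2) and on average half of their mother's contribution (1/2 · 1/2 = 1/4); r = 1/2 + 1/4 = 3/4.

0.75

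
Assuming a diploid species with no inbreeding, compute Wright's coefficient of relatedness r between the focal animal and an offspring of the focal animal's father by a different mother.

Each parent–offspring link contributes a factor of 1/2, and independent paths through distinct common ancestors add.
Half-sibs share one parent — one path of length 2: r = (1/2)^2 = 1/4.

0.25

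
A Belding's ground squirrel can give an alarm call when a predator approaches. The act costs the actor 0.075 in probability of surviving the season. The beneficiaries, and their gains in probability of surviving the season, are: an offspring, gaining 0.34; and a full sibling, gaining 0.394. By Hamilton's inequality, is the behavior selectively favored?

Hamilton's rule: the trait is favored when the sum of r·B over every recipient exceeds the actor's cost C.
r to an offspring = 0.5 (one parent–offspring link: r = (1/2)^1 = 1/2).
r to a full sibling = 0.5 (full sibs share both parents — two paths of length 2: r = 2·(1/2)^2 = 1/2).
Summing one r·B term per recipient: 1·0.5·0.34 + 1·0.5·0.394 = 0.367.
0.367 > 0.075: the indirect benefit exceeds the cost.

Yes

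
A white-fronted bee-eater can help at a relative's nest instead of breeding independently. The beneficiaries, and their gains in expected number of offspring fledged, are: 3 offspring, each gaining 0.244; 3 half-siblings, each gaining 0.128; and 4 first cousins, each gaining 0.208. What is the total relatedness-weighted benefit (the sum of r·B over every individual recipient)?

r to an offspring = 1/2 (one parent–offspring link: r = (1/2)^1 = 1/2).
r to a half-sibling = 0.25 (half-sibs share one parent — one path of length 2: r = (1/2)^2 = 1/4).
r to a first cousin = 0.125 (first cousins share one grandparent pair — two paths of length 4: r = 2·(1/2)^4 = 1/8).
Summing one r·B term per recipient: 3·0.5·0.244 + 3·0.25·0.128 + 4·0.125·0.208 = 0.566.

0.566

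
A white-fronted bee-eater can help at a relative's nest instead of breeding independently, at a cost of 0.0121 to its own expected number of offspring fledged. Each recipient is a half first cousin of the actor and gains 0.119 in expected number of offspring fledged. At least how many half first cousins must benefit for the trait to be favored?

2

r to a half first cousin = 1/16 (half first cousins share one grandparent — one path of length 4: r = (1/2)^4 = 1/16).
Hamilton's rule: n·r·B > C  ⇒  n > C/(r·B) = 0.0121/(0.0625·0.119) = 1.627.
The smallest integer exceeding 1.627 is 2.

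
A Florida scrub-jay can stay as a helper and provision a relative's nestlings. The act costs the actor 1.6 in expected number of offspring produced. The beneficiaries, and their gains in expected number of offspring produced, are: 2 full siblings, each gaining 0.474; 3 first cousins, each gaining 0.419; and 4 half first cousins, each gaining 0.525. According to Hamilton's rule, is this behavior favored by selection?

No

Hamilton's rule: the trait is favored when the sum of r·B over every recipient exceeds the actor's cost C.
r to a full sibling = 1/2 (full sibs share both parents — two paths of length 2: r = 2·(1/2)^2 = 1/2).
r to a first cousin = 0.125 (first cousins share one grandparent pair — two paths of length 4: r = 2·(1/2)^4 = 1/8).
r to a half first cousin = 0.0625 (half first cousins share one grandparent — one path of length 4: r = (1/2)^4 = 1/16).
Summing one r·B term per recipient: 2·0.5·0.474 + 3·0.125·0.419 + 4·0.0625·0.525 = 0.762375.
0.762375 < 1.6: the indirect benefit is less than the cost.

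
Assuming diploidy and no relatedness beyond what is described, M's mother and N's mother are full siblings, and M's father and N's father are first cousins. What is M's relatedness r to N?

0.15625

Relatedness sums over independent paths through distinct common ancestors.
M and N are related in two ways: first cousins through their mothers (r = 1/8) and second cousins through their fathers (r = 1/32).
r = 1/8 + 1/32 = 5/32 = 0.15625.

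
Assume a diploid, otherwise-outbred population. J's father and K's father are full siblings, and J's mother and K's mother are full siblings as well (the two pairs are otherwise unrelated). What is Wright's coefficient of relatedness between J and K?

0.25

Independent pedigree routes through distinct common ancestors add.
J and K are related in two ways: first cousins through their fathers (r = 1/8) and first cousins through their mothers (r = 1/8) — i.e. double first cousins.
r = 1/8 + 1/8 = 1/4 = 0.25.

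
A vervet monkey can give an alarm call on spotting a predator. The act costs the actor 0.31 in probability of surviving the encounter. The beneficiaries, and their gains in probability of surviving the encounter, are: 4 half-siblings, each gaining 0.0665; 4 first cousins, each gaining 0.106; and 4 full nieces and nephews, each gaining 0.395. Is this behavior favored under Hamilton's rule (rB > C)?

Hamilton's rule: the trait is favored when the sum of r·B over every recipient exceeds the actor's cost C.
r to a half-sibling = 0.25 (half-sibs share one parent — one path of length 2: r = (1/2)^2 = 1/4).
r to a first cousin = 1/8 (first cousins share one grandparent pair — two paths of length 4: r = 2·(1/2)^4 = 1/8).
r to a full niece or nephew = 1/4 (full aunt/uncle↔niece/nephew: two paths of length 3 through the shared grandparent pair: r = 2·(1/2)^3 = 1/4).
Summing one r·B term per recipient: 4·0.25·0.0665 + 4·0.125·0.106 + 4·0.25·0.395 = 0.5145.
0.5145 > 0.31: the indirect benefit exceeds the cost.

Yes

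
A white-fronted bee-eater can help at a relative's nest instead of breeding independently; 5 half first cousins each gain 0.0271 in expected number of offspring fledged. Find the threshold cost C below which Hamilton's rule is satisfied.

0.00846875

r to a half first cousin = 0.0625 (half first cousins share one grandparent — one path of length 4: r = (1/2)^4 = 1/16).
Hamilton's rule: n·r·B > C, so the trait is favored while C < n·r·B = 5·0.0625·0.0271 = 0.00846875.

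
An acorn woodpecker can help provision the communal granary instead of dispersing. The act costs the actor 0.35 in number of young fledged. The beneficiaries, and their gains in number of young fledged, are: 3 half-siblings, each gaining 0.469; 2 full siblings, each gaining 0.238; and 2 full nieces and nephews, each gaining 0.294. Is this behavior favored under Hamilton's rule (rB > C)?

Hamilton's rule: the trait is favored when the sum of r·B over every recipient exceeds the actor's cost C.
r to a half-sibling = 1/4 (half-sibs share one parent — one path of length 2: r = (1/2)^2 = 1/4).
r to a full sibling = 0.5 (full sibs share both parents — two paths of length 2: r = 2·(1/2)^2 = 1/2).
r to a full niece or nephew = 0.25 (full aunt/uncle↔niece/nephew: two paths of length 3 through the shared grandparent pair: r = 2·(1/2)^3 = 1/4).
Summing one r·B term per recipient: 3·0.25·0.469 + 2·0.5·0.238 + 2·0.25·0.294 = 0.73675.
0.73675 > 0.35: the indirect benefit exceeds the cost.

Yes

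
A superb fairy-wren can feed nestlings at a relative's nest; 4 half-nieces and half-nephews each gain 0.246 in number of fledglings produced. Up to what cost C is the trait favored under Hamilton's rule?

0.123

r to a half-niece or half-nephew = 1/8 (half-aunt/uncle↔niece/nephew: one path of length 3: r = (1/2)^3 = 1/8).
Hamilton's rule: n·r·B > C, so the trait is favored while C < n·r·B = 4·0.125·0.246 = 0.123.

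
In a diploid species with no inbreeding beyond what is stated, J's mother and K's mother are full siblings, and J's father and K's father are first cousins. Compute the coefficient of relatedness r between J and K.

With two independent routes of shared ancestry, r is the sum of the two contributions.
J and K are related in two ways: first cousins through their mothers (r = 1/8) and second cousins through their fathers (r = 1/32).
r = 1/8 + 1/32 = 5/32 = 0.15625.

0.15625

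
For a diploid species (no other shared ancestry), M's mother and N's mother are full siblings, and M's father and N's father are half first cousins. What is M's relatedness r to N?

Relatedness sums over independent paths through distinct common ancestors.
M and N are related in two ways: first cousins through their mothers (r = 1/8) and half second cousins through their fathers (r = 1/64).
r = 1/8 + 1/64 = 9/64 = 0.140625.

0.140625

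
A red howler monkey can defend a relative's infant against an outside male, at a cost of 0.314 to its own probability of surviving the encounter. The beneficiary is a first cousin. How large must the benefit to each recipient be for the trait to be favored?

r to a first cousin = 0.125 (first cousins share one grandparent pair — two paths of length 4: r = 2·(1/2)^4 = 1/8).
Hamilton's rule with n recipients of equal r: n·r·B > C, so B > C/(n·r) = 0.314/(1·0.125) = 2.512.

2.512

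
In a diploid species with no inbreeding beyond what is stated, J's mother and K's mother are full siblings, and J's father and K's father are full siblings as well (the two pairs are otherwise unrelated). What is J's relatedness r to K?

With two independent routes of shared ancestry, r is the sum of the two contributions.
J and K are related in two ways: first cousins through their mothers (r = 1/8) and first cousins through their fathers (r = 1/8) — i.e. double first cousins.
r = 1/8 + 1/8 = 0.25.

0.25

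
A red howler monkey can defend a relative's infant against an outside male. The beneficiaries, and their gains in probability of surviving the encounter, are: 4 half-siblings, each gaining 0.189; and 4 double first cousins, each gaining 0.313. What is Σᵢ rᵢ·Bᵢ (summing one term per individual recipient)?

r to a half-sibling = 1/4 (half-sibs share one parent — one path of length 2: r = (1/2)^2 = 1/4).
r to a double first cousin = 1/4 (double first cousins share both grandparent pairs — four paths of length 4: r = 4·(1/2)^4 = 1/4).
Summing one r·B term per recipient: 4·0.25·0.189 + 4·0.25·0.313 = 0.502.

0.502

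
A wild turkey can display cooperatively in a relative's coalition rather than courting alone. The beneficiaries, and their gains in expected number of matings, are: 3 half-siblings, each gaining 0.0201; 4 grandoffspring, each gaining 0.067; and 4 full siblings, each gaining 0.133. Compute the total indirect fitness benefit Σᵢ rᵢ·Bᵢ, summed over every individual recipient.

r to a half-sibling = 0.25 (half-sibs share one parent — one path of length 2: r = (1/2)^2 = 1/4).
r to a grandoffspring = 1/4 (two parent–offspring links: r = (1/2)^2 = 1/4).
r to a full sibling = 0.5 (full sibs share both parents — two paths of length 2: r = 2·(1/2)^2 = 1/2).
Summing one r·B term per recipient: 3·0.25·0.0201 + 4·0.25·0.067 + 4·0.5·0.133 = 0.348075.

0.348075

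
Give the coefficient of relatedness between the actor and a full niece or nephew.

Each parent–offspring link contributes a factor of 1/2, and independent paths through distinct common ancestors add.
Full aunt/uncle↔niece/nephew: two paths of length 3 through the shared grandparent pair: r = 2·(1/2)^3 = 1/4.

0.25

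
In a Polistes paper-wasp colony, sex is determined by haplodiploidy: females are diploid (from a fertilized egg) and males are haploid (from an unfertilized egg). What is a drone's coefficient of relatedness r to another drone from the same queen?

Haploid brothers each carry a random half of the queen's diploid genome, so on average they share half: r = 1/2.

0.5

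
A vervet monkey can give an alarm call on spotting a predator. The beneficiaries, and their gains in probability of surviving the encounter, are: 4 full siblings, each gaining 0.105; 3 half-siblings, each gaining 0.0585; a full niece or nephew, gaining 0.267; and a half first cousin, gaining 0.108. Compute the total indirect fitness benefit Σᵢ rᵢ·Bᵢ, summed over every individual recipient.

0.327375

r to a full sibling = 1/2 (full sibs share both parents — two paths of length 2: r = 2·(1/2)^2 = 1/2).
r to a half-sibling = 0.25 (half-sibs share one parent — one path of length 2: r = (1/2)^2 = 1/4).
r to a full niece or nephew = 0.25 (full aunt/uncle↔niece/nephew: two paths of length 3 through the shared grandparent pair: r = 2·(1/2)^3 = 1/4).
r to a half first cousin = 0.0625 (half first cousins share one grandparent — one path of length 4: r = (1/2)^4 = 1/16).
Summing one r·B term per recipient: 4·0.5·0.105 + 3·0.25·0.0585 + 1·0.25·0.267 + 1·0.0625·0.108 = 0.327375.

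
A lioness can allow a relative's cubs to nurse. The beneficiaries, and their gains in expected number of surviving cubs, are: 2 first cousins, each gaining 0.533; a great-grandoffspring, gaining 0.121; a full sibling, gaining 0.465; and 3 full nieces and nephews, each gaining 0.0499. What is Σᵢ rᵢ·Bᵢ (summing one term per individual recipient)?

0.4183

r to a first cousin = 0.125 (first cousins share one grandparent pair — two paths of length 4: r = 2·(1/2)^4 = 1/8).
r to a great-grandoffspring = 0.125 (three parent–offspring links: r = (1/2)^3 = 1/8).
r to a full sibling = 1/2 (full sibs share both parents — two paths of length 2: r = 2·(1/2)^2 = 1/2).
r to a full niece or nephew = 1/4 (full aunt/uncle↔niece/nephew: two paths of length 3 through the shared grandparent pair: r = 2·(1/2)^3 = 1/4).
Summing one r·B term per recipient: 2·0.125·0.533 + 1·0.125·0.121 + 1·0.5·0.465 + 3·0.25·0.0499 = 0.4183.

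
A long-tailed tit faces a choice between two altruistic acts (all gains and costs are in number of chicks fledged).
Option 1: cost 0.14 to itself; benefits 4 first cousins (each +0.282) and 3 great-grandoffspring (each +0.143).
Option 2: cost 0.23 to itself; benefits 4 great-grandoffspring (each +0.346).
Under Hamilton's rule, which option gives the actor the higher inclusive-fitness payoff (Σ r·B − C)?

Option 1: r to a first cousin = 0.125.
Option 1: r to a great-grandoffspring = 0.125.
Option 1: Σ r·B − C = (4·0.125·0.282 + 3·0.125·0.143) − 0.14 = 0.054625.
Option 2: r to a great-grandoffspring = 0.125.
Option 2: Σ r·B − C = (4·0.125·0.346) − 0.23 = -0.057.
Option 1 has the higher net inclusive-fitness payoff.

Option 1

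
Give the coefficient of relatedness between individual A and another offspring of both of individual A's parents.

0.5

Each parent–offspring link contributes a factor of 1/2, and independent paths through distinct common ancestors add.
Full sibs share both parents — two paths of length 2: r = 2·(1/2)^2 = 1/2.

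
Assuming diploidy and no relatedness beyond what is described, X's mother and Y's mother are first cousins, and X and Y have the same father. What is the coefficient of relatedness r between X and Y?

Wright's path rule: contributions from independent ancestry routes add.
X and Y are related in two ways: second cousins through their mothers (r = 1/32) and half-sibs through their shared father (r = 1/4).
r = 1/32 + 1/4 = 9/32 = 0.28125.

0.28125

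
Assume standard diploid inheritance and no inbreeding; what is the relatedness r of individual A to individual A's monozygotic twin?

Each parent–offspring link contributes a factor of 1/2, and independent paths through distinct common ancestors add.
Monozygotic twins share every allele identical by descent: r = 1.

1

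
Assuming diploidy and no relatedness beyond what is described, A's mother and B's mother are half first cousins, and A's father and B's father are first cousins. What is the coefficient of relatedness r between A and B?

Relatedness sums over independent paths through distinct common ancestors.
A and B are related in two ways: half second cousins through their mothers (r = 1/64) and second cousins through their fathers (r = 1/32).
r = 1/64 + 1/32 = 0.046875.

0.046875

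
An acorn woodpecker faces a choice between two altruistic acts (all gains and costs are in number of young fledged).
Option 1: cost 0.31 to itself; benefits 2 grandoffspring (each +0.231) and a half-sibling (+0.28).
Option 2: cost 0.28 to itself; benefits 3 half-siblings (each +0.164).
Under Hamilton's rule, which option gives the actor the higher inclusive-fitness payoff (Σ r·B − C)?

Option 1: r to a grandoffspring = 0.25.
Option 1: r to a half-sibling = 0.25.
Option 1: Σ r·B − C = (2·0.25·0.231 + 1·0.25·0.28) − 0.31 = -0.1245.
Option 2: r to a half-sibling = 0.25.
Option 2: Σ r·B − C = (3·0.25·0.164) − 0.28 = -0.157.
Option 1 has the higher net inclusive-fitness payoff.

Option 1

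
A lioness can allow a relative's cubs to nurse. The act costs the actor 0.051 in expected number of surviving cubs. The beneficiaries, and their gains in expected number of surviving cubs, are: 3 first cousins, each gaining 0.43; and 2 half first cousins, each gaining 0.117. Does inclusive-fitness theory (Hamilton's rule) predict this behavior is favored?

Hamilton's rule: the trait is favored when the sum of r·B over every recipient exceeds the actor's cost C.
r to a first cousin = 1/8 (first cousins share one grandparent pair — two paths of length 4: r = 2·(1/2)^4 = 1/8).
r to a half first cousin = 1/16 (half first cousins share one grandparent — one path of length 4: r = (1/2)^4 = 1/16).
Summing one r·B term per recipient: 3·0.125·0.43 + 2·0.0625·0.117 = 0.175875.
0.175875 > 0.051: the indirect benefit exceeds the cost.

Yes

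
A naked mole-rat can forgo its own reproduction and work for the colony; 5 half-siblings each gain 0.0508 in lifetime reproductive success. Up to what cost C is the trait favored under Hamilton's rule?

r to a half-sibling = 0.25 (half-sibs share one parent — one path of length 2: r = (1/2)^2 = 1/4).
Hamilton's rule: n·r·B > C, so the trait is favored while C < n·r·B = 5·0.25·0.0508 = 0.0635.

0.0635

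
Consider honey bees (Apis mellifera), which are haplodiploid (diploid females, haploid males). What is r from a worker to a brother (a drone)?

0.25

Her haploid brother carries none of their father's genes and a random half of their mother's genome; that half matches the maternal half of her own genome with probability 1/2: r = 1/2 · 1/2 = 1/4.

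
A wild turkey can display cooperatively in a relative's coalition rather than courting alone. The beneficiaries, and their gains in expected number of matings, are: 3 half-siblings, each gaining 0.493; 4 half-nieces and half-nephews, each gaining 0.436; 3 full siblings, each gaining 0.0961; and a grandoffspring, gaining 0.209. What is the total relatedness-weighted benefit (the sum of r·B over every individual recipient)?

r to a half-sibling = 0.25 (half-sibs share one parent — one path of length 2: r = (1/2)^2 = 1/4).
r to a half-niece or half-nephew = 1/8 (half-aunt/uncle↔niece/nephew: one path of length 3: r = (1/2)^3 = 1/8).
r to a full sibling = 0.5 (full sibs share both parents — two paths of length 2: r = 2·(1/2)^2 = 1/2).
r to a grandoffspring = 1/4 (two parent–offspring links: r = (1/2)^2 = 1/4).
Summing one r·B term per recipient: 3·0.25·0.493 + 4·0.125·0.436 + 3·0.5·0.0961 + 1·0.25·0.209 = 0.78415.

0.78415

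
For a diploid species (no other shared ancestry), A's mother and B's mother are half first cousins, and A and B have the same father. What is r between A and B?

0.265625

Wright's path rule: contributions from independent ancestry routes add.
A and B are related in two ways: half second cousins through their mothers (r = 1/64) and half-sibs through their shared father (r = 1/4).
r = 1/64 + 1/4 = 17/64 = 0.265625.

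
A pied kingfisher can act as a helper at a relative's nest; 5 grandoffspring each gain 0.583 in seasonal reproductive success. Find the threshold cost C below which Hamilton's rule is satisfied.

0.72875

r to a grandoffspring = 1/4 (two parent–offspring links: r = (1/2)^2 = 1/4).
Hamilton's rule: n·r·B > C, so the trait is favored while C < n·r·B = 5·0.25·0.583 = 0.72875.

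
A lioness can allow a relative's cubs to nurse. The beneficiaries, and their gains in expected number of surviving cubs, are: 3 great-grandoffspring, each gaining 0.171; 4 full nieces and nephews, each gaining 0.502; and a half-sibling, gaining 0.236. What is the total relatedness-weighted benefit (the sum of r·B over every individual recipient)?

r to a great-grandoffspring = 0.125 (three parent–offspring links: r = (1/2)^3 = 1/8).
r to a full niece or nephew = 0.25 (full aunt/uncle↔niece/nephew: two paths of length 3 through the shared grandparent pair: r = 2·(1/2)^3 = 1/4).
r to a half-sibling = 1/4 (half-sibs share one parent — one path of length 2: r = (1/2)^2 = 1/4).
Summing one r·B term per recipient: 3·0.125·0.171 + 4·0.25·0.502 + 1·0.25·0.236 = 0.625125.

0.625125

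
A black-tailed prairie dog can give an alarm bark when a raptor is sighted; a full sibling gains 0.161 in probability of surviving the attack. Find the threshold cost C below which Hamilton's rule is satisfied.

r to a full sibling = 1/2 (full sibs share both parents — two paths of length 2: r = 2·(1/2)^2 = 1/2).
Hamilton's rule: n·r·B > C, so the trait is favored while C < n·r·B = 1·0.5·0.161 = 0.0805.

0.0805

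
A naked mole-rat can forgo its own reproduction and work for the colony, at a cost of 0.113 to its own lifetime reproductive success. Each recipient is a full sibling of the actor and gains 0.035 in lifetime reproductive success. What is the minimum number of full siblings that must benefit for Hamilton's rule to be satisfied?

r to a full sibling = 1/2 (full sibs share both parents — two paths of length 2: r = 2·(1/2)^2 = 1/2).
Hamilton's rule: n·r·B > C  ⇒  n > C/(r·B) = 0.113/(0.5·0.035) = 6.457.
The smallest integer exceeding 6.457 is 7.

7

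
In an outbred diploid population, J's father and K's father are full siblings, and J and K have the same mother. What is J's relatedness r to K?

0.375

Independent pedigree routes through distinct common ancestors add.
J and K are related in two ways: first cousins through their fathers (r = 1/8) and half-sibs through their shared mother (r = 1/4).
r = 1/8 + 1/4 = 3/8 = 0.375.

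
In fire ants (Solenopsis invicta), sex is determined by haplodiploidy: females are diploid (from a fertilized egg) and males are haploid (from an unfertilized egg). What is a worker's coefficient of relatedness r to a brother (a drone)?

0.25

Her haploid brother carries none of their father's genes and a random half of their mother's genome; that half matches the maternal half of her own genome with probability 1/2: r = 1/2 · 1/2 = 1/4.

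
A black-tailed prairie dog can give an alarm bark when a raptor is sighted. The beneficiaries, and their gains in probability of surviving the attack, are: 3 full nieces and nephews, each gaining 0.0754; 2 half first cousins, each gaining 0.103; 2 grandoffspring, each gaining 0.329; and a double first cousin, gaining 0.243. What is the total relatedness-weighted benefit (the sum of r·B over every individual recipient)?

0.294675

r to a full niece or nephew = 0.25 (full aunt/uncle↔niece/nephew: two paths of length 3 through the shared grandparent pair: r = 2·(1/2)^3 = 1/4).
r to a half first cousin = 0.0625 (half first cousins share one grandparent — one path of length 4: r = (1/2)^4 = 1/16).
r to a grandoffspring = 1/4 (two parent–offspring links: r = (1/2)^2 = 1/4).
r to a double first cousin = 0.25 (double first cousins share both grandparent pairs — four paths of length 4: r = 4·(1/2)^4 = 1/4).
Summing one r·B term per recipient: 3·0.25·0.0754 + 2·0.0625·0.103 + 2·0.25·0.329 + 1·0.25·0.243 = 0.294675.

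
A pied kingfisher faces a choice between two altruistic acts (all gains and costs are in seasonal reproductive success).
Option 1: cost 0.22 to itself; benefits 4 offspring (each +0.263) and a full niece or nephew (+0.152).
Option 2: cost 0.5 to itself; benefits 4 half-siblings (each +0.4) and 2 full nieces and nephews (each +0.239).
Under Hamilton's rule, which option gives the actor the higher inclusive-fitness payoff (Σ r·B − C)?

Option 1

Option 1: r to an offspring = 0.5.
Option 1: r to a full niece or nephew = 0.25.
Option 1: Σ r·B − C = (4·0.5·0.263 + 1·0.25·0.152) − 0.22 = 0.344.
Option 2: r to a half-sibling = 0.25.
Option 2: r to a full niece or nephew = 0.25.
Option 2: Σ r·B − C = (4·0.25·0.4 + 2·0.25·0.239) − 0.5 = 0.0195.
Option 1 has the higher net inclusive-fitness payoff.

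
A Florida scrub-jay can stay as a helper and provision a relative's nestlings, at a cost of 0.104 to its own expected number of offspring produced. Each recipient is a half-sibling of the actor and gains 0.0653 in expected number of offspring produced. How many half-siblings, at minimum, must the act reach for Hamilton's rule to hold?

r to a half-sibling = 0.25 (half-sibs share one parent — one path of length 2: r = (1/2)^2 = 1/4).
Hamilton's rule: n·r·B > C  ⇒  n > C/(r·B) = 0.104/(0.25·0.0653) = 6.371.
The smallest integer exceeding 6.371 is 7.

7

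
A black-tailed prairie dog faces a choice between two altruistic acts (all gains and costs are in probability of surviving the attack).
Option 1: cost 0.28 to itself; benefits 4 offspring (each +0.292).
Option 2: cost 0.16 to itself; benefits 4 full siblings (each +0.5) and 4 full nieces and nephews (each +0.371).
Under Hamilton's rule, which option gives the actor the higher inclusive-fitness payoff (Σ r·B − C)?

Option 1: r to an offspring = 0.5.
Option 1: Σ r·B − C = (4·0.5·0.292) − 0.28 = 0.304.
Option 2: r to a full sibling = 0.5.
Option 2: r to a full niece or nephew = 0.25.
Option 2: Σ r·B − C = (4·0.5·0.5 + 4·0.25·0.371) − 0.16 = 1.211.
Option 2 has the higher net inclusive-fitness payoff.

Option 2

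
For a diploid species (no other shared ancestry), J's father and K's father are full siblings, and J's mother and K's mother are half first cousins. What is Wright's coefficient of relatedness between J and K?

0.140625

Independent pedigree routes through distinct common ancestors add.
J and K are related in two ways: first cousins through their fathers (r = 1/8) and half second cousins through their mothers (r = 1/64).
r = 1/8 + 1/64 = 9/64 = 0.140625.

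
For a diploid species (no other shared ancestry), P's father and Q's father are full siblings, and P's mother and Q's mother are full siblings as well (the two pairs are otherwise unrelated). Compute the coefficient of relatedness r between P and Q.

Relatedness sums over independent paths through distinct common ancestors.
P and Q are related in two ways: first cousins through their fathers (r = 1/8) and first cousins through their mothers (r = 1/8) — i.e. double first cousins.
r = 1/8 + 1/8 = 1/4 = 0.25.

0.25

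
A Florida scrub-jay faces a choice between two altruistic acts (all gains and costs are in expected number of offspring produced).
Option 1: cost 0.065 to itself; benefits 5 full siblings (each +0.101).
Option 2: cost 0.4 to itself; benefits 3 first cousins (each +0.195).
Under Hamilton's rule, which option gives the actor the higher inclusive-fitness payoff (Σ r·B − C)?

Option 1: r to a full sibling = 0.5.
Option 1: Σ r·B − C = (5·0.5·0.101) − 0.065 = 0.1875.
Option 2: r to a first cousin = 0.125.
Option 2: Σ r·B − C = (3·0.125·0.195) − 0.4 = -0.326875.
Option 1 has the higher net inclusive-fitness payoff.

Option 1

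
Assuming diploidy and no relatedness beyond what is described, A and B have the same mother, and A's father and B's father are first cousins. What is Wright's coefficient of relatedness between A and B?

Wright's path rule: contributions from independent ancestry routes add.
A and B are related in two ways: half-sibs through their shared mother (r = 1/4) and second cousins through their fathers (r = 1/32).
r = 1/4 + 1/32 = 0.28125.

0.28125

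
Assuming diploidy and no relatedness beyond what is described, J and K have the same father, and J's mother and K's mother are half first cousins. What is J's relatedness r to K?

0.265625

Relatedness sums over independent paths through distinct common ancestors.
J and K are related in two ways: half-sibs through their shared father (r = 1/4) and half second cousins through their mothers (r = 1/64).
r = 1/4 + 1/64 = 17/64 = 0.265625.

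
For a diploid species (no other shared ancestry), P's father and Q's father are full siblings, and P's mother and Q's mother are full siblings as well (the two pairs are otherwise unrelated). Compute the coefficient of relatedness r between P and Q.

With two independent routes of shared ancestry, r is the sum of the two contributions.
P and Q are related in two ways: first cousins through their fathers (r = 1/8) and first cousins through their mothers (r = 1/8) — i.e. double first cousins.
r = 1/8 + 1/8 = 0.25.

0.25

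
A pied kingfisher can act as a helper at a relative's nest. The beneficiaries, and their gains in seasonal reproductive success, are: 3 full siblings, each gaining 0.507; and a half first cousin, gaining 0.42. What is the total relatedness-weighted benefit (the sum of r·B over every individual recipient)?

r to a full sibling = 1/2 (full sibs share both parents — two paths of length 2: r = 2·(1/2)^2 = 1/2).
r to a half first cousin = 0.0625 (half first cousins share one grandparent — one path of length 4: r = (1/2)^4 = 1/16).
Summing one r·B term per recipient: 3·0.5·0.507 + 1·0.0625·0.42 = 0.78675.

0.78675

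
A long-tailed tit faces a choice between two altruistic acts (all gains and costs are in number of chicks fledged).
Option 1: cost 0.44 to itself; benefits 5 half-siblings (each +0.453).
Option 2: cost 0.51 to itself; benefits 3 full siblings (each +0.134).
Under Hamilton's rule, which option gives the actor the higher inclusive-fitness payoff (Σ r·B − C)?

Option 1

Option 1: r to a half-sibling = 0.25.
Option 1: Σ r·B − C = (5·0.25·0.453) − 0.44 = 0.12625.
Option 2: r to a full sibling = 0.5.
Option 2: Σ r·B − C = (3·0.5·0.134) − 0.51 = -0.309.
Option 1 has the higher net inclusive-fitness payoff.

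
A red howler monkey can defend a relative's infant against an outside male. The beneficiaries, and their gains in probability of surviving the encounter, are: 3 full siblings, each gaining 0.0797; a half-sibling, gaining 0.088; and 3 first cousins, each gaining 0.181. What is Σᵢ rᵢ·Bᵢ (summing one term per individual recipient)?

r to a full sibling = 1/2 (full sibs share both parents — two paths of length 2: r = 2·(1/2)^2 = 1/2).
r to a half-sibling = 0.25 (half-sibs share one parent — one path of length 2: r = (1/2)^2 = 1/4).
r to a first cousin = 1/8 (first cousins share one grandparent pair — two paths of length 4: r = 2·(1/2)^4 = 1/8).
Summing one r·B term per recipient: 3·0.5·0.0797 + 1·0.25·0.088 + 3·0.125·0.181 = 0.209425.

0.209425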